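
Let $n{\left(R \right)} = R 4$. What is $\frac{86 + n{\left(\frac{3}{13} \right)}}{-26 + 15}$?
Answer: $- \frac{1130}{143} \approx -7.9021$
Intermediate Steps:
$n{\left(R \right)} = 4 R$
$\frac{86 + n{\left(\frac{3}{13} \right)}}{-26 + 15} = \frac{86 + 4 \cdot \frac{3}{13}}{-26 + 15} = \frac{86 + 4 \cdot 3 \cdot \frac{1}{13}}{-11} = - \frac{86 + 4 \cdot \frac{3}{13}}{11} = - \frac{86 + \frac{12}{13}}{11} = \left(- \frac{1}{11}\right) \frac{1130}{13} = - \frac{1130}{143}$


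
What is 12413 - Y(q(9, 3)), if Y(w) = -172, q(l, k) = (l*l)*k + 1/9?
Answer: 12585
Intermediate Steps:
q(l, k) = ⅑ + k*l² (q(l, k) = l²*k + ⅑ = k*l² + ⅑ = ⅑ + k*l²)
12413 - Y(q(9, 3)) = 12413 - 1*(-172) = 12413 + 172 = 12585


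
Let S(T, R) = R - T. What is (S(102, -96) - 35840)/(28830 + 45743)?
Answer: -36038/74573 ≈ -0.48326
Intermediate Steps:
(S(102, -96) - 35840)/(28830 + 45743) = ((-96 - 1*102) - 35840)/(28830 + 45743) = ((-96 - 102) - 35840)/74573 = (-198 - 35840)*(1/74573) = -36038*1/74573 = -36038/74573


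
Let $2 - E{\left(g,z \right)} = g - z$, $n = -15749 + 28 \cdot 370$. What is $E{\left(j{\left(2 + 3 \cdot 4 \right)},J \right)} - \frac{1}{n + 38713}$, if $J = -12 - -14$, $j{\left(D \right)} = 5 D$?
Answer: $- \frac{2199385}{33324} \approx -66.0$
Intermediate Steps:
$J = 2$ ($J = -12 + 14 = 2$)
$n = -5389$ ($n = -15749 + 10360 = -5389$)
$E{\left(g,z \right)} = 2 + z - g$ ($E{\left(g,z \right)} = 2 - \left(g - z\right) = 2 + z - g$)
$E{\left(j{\left(2 + 3 \cdot 4 \right)},J \right)} - \frac{1}{n + 38713} = \left(2 + 2 - 5 \left(2 + 3 \cdot 4\right)\right) - \frac{1}{-5389 + 38713} = \left(2 + 2 - 5 \left(2 + 12\right)\right) - \frac{1}{33324} = \left(2 + 2 - 5 \cdot 14\right) - \frac{1}{33324} = \left(2 + 2 - 70\right) - \frac{1}{33324} = -66 - \frac{1}{33324} = - \frac{2199385}{33324}$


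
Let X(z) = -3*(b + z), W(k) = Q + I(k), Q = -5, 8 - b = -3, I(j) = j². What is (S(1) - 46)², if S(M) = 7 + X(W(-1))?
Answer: 3600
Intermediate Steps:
b = 11 (b = 8 - 1*(-3) = 8 + 3 = 11)
W(k) = -5 + k²
X(z) = -33 - 3*z (X(z) = -3*(11 + z) = -33 - 3*z)
S(M) = -14 (S(M) = 7 + (-33 - 3*(-5 + (-1)²)) = 7 + (-33 - 3*(-5 + 1)) = 7 + (-33 - 3*(-4)) = 7 + (-33 + 12) = 7 - 21 = -14)
(S(1) - 46)² = (-14 - 46)² = (-60)² = 3600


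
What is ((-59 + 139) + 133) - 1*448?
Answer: -235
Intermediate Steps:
((-59 + 139) + 133) - 1*448 = (80 + 133) - 448 = 213 - 448 = -235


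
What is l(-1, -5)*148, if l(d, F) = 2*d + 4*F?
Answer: -3256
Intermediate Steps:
l(-1, -5)*148 = (2*(-1) + 4*(-5))*148 = (-2 - 20)*148 = -22*148 = -3256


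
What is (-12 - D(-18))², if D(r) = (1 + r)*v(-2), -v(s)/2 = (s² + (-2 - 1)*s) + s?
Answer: 80656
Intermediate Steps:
v(s) = -2*s² + 4*s (v(s) = -2*((s² + (-2 - 1)*s) + s) = -2*((s² - 3*s) + s) = -2*(s² - 2*s) = -2*s² + 4*s)
D(r) = -16 - 16*r (D(r) = (1 + r)*(2*(-2)*(2 - 1*(-2))) = (1 + r)*(2*(-2)*(2 + 2)) = (1 + r)*(2*(-2)*4) = (1 + r)*(-16) = -16 - 16*r)
(-12 - D(-18))² = (-12 - (-16 - 16*(-18)))² = (-12 - (-16 + 288))² = (-12 - 1*272)² = (-12 - 272)² = (-284)² = 80656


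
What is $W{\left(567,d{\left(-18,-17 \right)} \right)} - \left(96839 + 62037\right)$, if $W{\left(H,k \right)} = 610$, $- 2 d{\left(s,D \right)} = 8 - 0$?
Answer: $-158266$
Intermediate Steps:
$d{\left(s,D \right)} = -4$ ($d{\left(s,D \right)} = - \frac{8 - 0}{2} = - \frac{8 + 0}{2} = \left(- \frac{1}{2}\right) 8 = -4$)
$W{\left(567,d{\left(-18,-17 \right)} \right)} - \left(96839 + 62037\right) = 610 - \left(96839 + 62037\right) = 610 - 158876 = -158266$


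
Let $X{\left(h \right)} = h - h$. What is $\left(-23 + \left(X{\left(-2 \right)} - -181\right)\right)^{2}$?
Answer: $24964$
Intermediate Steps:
$X{\left(h \right)} = 0$
$\left(-23 + \left(X{\left(-2 \right)} - -181\right)\right)^{2} = \left(-23 + \left(0 - -181\right)\right)^{2} = \left(-23 + \left(0 + 181\right)\right)^{2} = \left(-23 + 181\right)^{2} = 158^{2} = 24964$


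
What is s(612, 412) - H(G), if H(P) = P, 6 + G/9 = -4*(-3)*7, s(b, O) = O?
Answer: -290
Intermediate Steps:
G = 702 (G = -54 + 9*(-4*(-3)*7) = -54 + 9*(12*7) = -54 + 9*84 = -54 + 756 = 702)
s(612, 412) - H(G) = 412 - 1*702 = 412 - 702 = -290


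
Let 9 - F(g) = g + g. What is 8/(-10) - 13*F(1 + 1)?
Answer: -329/5 ≈ -65.800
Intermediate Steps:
F(g) = 9 - 2*g (F(g) = 9 - (g + g) = 9 - 2*g)
8/(-10) - 13*F(1 + 1) = 8/(-10) - 13*(9 - 2*(1 + 1)) = 8*(-⅒) - 13*(9 - 2*2) = -⅘ - 13*(9 - 4) = -⅘ - 13*5 = -⅘ - 65 = -329/5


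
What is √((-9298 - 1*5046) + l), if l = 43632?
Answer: 2*√7322 ≈ 171.14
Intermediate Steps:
√((-9298 - 1*5046) + l) = √((-9298 - 1*5046) + 43632) = √((-9298 - 5046) + 43632) = √(-14344 + 43632) = √29288 = 2*√7322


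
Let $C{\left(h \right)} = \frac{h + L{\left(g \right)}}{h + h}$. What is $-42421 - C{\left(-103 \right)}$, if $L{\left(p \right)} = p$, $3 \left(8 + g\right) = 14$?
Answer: $- \frac{26216497}{618} \approx -42422.0$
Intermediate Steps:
$g = - \frac{10}{3}$ ($g = -8 + \frac{1}{3} \cdot 14 = -8 + \frac{14}{3} = - \frac{10}{3} \approx -3.3333$)
$C{\left(h \right)} = \frac{- \frac{10}{3} + h}{2 h}$ ($C{\left(h \right)} = \frac{h - \frac{10}{3}}{h + h} = \frac{- \frac{10}{3} + h}{2 h}$)
$-42421 - C{\left(-103 \right)} = -42421 - \frac{-10 + 3 \left(-103\right)}{6 \left(-103\right)} = -42421 - \frac{1}{6} \left(- \frac{1}{103}\right) \left(-10 - 309\right) = -42421 - \frac{1}{6} \left(- \frac{1}{103}\right) \left(-319\right) = -42421 - \frac{319}{618} = - \frac{26216497}{618}$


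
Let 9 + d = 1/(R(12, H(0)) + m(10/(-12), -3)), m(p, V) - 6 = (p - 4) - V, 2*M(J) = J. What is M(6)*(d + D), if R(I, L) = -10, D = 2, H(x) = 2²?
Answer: -753/35 ≈ -21.514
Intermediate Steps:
H(x) = 4
M(J) = J/2
m(p, V) = 2 + p - V (m(p, V) = 6 + ((p - 4) - V) = 6 + ((-4 + p) - V) = 6 + (-4 + p - V) = 2 + p - V)
d = -321/35 (d = -9 + 1/(-10 + (2 + 10/(-12) - 1*(-3))) = -9 + 1/(-10 + (2 + 10*(-1/12) + 3)) = -9 + 1/(-10 + (2 - ⅚ + 3)) = -9 + 1/(-10 + 25/6) = -9 + 1/(-35/6) = -9 - 6/35 = -321/35 ≈ -9.1714)
M(6)*(d + D) = ((½)*6)*(-321/35 + 2) = 3*(-251/35) = -753/35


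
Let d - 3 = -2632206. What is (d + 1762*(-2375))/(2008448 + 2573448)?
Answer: -619723/416536 ≈ -1.4878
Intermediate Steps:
d = -2632203 (d = 3 - 2632206 = -2632203)
(d + 1762*(-2375))/(2008448 + 2573448) = (-2632203 + 1762*(-2375))/(2008448 + 2573448) = (-2632203 - 4184750)/4581896 = -6816953*1/4581896 = -619723/416536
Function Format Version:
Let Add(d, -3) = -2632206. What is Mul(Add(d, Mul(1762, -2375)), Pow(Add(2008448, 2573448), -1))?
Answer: Rational(-619723, 416536) ≈ -1.4878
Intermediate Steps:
d = -2632203 (d = Add(3, -2632206) = -2632203)
Mul(Add(d, Mul(1762, -2375)), Pow(Add(2008448, 2573448), -1)) = Mul(Add(-2632203, Mul(1762, -2375)), Pow(Add(2008448, 2573448), -1)) = Mul(Add(-2632203, -4184750), Pow(4581896, -1)) = Mul(-6816953, Rational(1, 4581896)) = Rational(-619723, 416536)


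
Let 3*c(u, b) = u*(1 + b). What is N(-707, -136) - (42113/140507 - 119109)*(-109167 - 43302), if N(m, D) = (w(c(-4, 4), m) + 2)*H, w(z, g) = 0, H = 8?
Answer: -110941788340706/6109 ≈ -1.8160e+10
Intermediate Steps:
c(u, b) = u*(1 + b)/3 (c(u, b) = (u*(1 + b))/3 = u*(1 + b)/3)
N(m, D) = 16 (N(m, D) = (0 + 2)*8 = 2*8 = 16)
N(-707, -136) - (42113/140507 - 119109)*(-109167 - 43302) = 16 - (42113/140507 - 119109)*(-109167 - 43302) = 16 - (42113*(1/140507) - 119109)*(-152469) = 16 - (1831/6109 - 119109)*(-152469) = 16 - (-727635050)*(-152469)/6109 = 16 - 1*110941788438450/6109 = 16 - 110941788438450/6109 = -110941788340706/6109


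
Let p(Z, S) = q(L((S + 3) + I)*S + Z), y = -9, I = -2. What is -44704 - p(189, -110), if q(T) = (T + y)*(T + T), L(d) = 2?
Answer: -47184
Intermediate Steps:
q(T) = 2*T*(-9 + T) (q(T) = (T - 9)*(T + T) = (-9 + T)*(2*T) = 2*T*(-9 + T))
p(Z, S) = 2*(Z + 2*S)*(-9 + Z + 2*S) (p(Z, S) = 2*(2*S + Z)*(-9 + (2*S + Z)) = 2*(Z + 2*S)*(-9 + (Z + 2*S)) = 2*(Z + 2*S)*(-9 + Z + 2*S))
-44704 - p(189, -110) = -44704 - 2*(189 + 2*(-110))*(-9 + 189 + 2*(-110)) = -44704 - 2*(189 - 220)*(-9 + 189 - 220) = -44704 - 2*(-31)*(-40) = -44704 - 1*2480 = -44704 - 2480 = -47184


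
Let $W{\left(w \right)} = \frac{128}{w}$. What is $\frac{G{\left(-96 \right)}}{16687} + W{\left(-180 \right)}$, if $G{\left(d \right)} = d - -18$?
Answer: $- \frac{537494}{750915} \approx -0.71579$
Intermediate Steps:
$G{\left(d \right)} = 18 + d$ ($G{\left(d \right)} = d + 18 = 18 + d$)
$\frac{G{\left(-96 \right)}}{16687} + W{\left(-180 \right)} = \frac{18 - 96}{16687} + \frac{128}{-180} = \left(-78\right) \frac{1}{16687} + 128 \left(- \frac{1}{180}\right) = - \frac{78}{16687} - \frac{32}{45} = - \frac{537494}{750915}$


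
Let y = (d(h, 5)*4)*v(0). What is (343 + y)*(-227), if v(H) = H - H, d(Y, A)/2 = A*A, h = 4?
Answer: -77861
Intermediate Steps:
d(Y, A) = 2*A**2 (d(Y, A) = 2*(A*A) = 2*A**2)
v(H) = 0
y = 0 (y = ((2*5**2)*4)*0 = ((2*25)*4)*0 = (50*4)*0 = 200*0 = 0)
(343 + y)*(-227) = (343 + 0)*(-227) = 343*(-227) = -77861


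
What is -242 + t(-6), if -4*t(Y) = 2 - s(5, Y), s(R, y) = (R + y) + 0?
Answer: -971/4 ≈ -242.75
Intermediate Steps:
s(R, y) = R + y
t(Y) = 3/4 + Y/4 (t(Y) = -(2 - (5 + Y))/4 = -(2 + (-5 - Y))/4 = -(-3 - Y)/4 = 3/4 + Y/4)
-242 + t(-6) = -242 + (3/4 + (1/4)*(-6)) = -242 + (3/4 - 3/2) = -242 - 3/4 = -971/4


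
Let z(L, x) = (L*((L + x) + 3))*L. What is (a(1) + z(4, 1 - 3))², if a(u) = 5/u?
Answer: 7225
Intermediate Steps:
z(L, x) = L²*(3 + L + x) (z(L, x) = (L*(3 + L + x))*L = L²*(3 + L + x))
(a(1) + z(4, 1 - 3))² = (5/1 + 4²*(3 + 4 + (1 - 3)))² = (5*1 + 16*(3 + 4 - 2))² = (5 + 16*5)² = (5 + 80)² = 85² = 7225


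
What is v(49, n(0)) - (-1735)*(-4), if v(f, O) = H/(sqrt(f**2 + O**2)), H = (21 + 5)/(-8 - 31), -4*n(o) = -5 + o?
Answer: -6940 - 8*sqrt(38441)/115323 ≈ -6940.0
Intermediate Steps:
n(o) = 5/4 - o/4 (n(o) = -(-5 + o)/4 = 5/4 - o/4)
H = -2/3 (H = 26/(-39) = 26*(-1/39) = -2/3 ≈ -0.66667)
v(f, O) = -2/(3*sqrt(O**2 + f**2)) (v(f, O) = -2/(3*sqrt(f**2 + O**2)) = -2/(3*sqrt(O**2 + f**2)))
v(49, n(0)) - (-1735)*(-4) = -2/(3*sqrt((5/4 - 1/4*0)**2 + 49**2)) - (-1735)*(-4) = -2/(3*sqrt((5/4 + 0)**2 + 2401)) - 1*6940 = -2/(3*sqrt((5/4)**2 + 2401)) - 6940 = -2/(3*sqrt(25/16 + 2401)) - 6940 = -8*sqrt(38441)/115323 - 6940 = -6940 - 8*sqrt(38441)/115323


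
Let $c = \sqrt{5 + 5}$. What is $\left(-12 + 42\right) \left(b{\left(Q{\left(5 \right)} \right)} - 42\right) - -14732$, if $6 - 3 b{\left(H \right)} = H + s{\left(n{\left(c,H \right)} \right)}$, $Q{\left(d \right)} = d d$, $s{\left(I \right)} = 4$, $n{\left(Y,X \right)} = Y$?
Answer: $13242$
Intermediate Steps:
$c = \sqrt{10} \approx 3.1623$
$Q{\left(d \right)} = d^{2}$
$b{\left(H \right)} = \frac{2}{3} - \frac{H}{3}$ ($b{\left(H \right)} = 2 - \frac{H + 4}{3} = 2 - \frac{4 + H}{3} = 2 - \left(\frac{4}{3} + \frac{H}{3}\right) = \frac{2}{3} - \frac{H}{3}$)
$\left(-12 + 42\right) \left(b{\left(Q{\left(5 \right)} \right)} - 42\right) - -14732 = \left(-12 + 42\right) \left(\left(\frac{2}{3} - \frac{5^{2}}{3}\right) - 42\right) - -14732 = 30 \left(\left(\frac{2}{3} - \frac{25}{3}\right) - 42\right) + 14732 = 30 \left(- \frac{23}{3} - 42\right) + 14732 = 30 \left(- \frac{149}{3}\right) + 14732 = -1490 + 14732 = 13242$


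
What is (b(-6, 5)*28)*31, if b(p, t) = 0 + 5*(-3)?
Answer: -13020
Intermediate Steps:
b(p, t) = -15 (b(p, t) = 0 - 15 = -15)
(b(-6, 5)*28)*31 = -15*28*31 = -420*31 = -13020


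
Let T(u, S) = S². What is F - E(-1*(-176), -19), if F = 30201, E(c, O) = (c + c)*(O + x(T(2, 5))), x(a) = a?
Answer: 28089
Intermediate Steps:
E(c, O) = 2*c*(25 + O) (E(c, O) = (c + c)*(O + 5²) = (2*c)*(O + 25) = (2*c)*(25 + O) = 2*c*(25 + O))
F - E(-1*(-176), -19) = 30201 - 2*(-1*(-176))*(25 - 19) = 30201 - 2*176*6 = 30201 - 1*2112 = 30201 - 2112 = 28089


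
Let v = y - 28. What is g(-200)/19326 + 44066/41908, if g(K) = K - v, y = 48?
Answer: 210599939/202478502 ≈ 1.0401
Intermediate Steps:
v = 20 (v = 48 - 28 = 20)
g(K) = -20 + K (g(K) = K - 1*20 = K - 20 = -20 + K)
g(-200)/19326 + 44066/41908 = (-20 - 200)/19326 + 44066/41908 = -220*1/19326 + 44066*(1/41908) = -110/9663 + 22033/20954 = 210599939/202478502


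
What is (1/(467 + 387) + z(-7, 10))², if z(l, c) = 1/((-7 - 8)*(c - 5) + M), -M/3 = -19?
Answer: 43681/14768649 ≈ 0.0029577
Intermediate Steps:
M = 57 (M = -3*(-19) = 57)
z(l, c) = 1/(132 - 15*c) (z(l, c) = 1/((-7 - 8)*(c - 5) + 57) = 1/(-15*(-5 + c) + 57) = 1/((75 - 15*c) + 57) = 1/(132 - 15*c))
(1/(467 + 387) + z(-7, 10))² = (1/(467 + 387) + 1/(3*(44 - 5*10)))² = (1/854 + 1/(3*(44 - 50)))² = (1/854 + (⅓)/(-6))² = (1/854 + (⅓)*(-⅙))² = (1/854 - 1/18)² = (-209/3843)² = 43681/14768649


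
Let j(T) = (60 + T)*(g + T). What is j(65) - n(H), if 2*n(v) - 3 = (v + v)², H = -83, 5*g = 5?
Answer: -11059/2 ≈ -5529.5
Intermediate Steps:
g = 1 (g = (⅕)*5 = 1)
j(T) = (1 + T)*(60 + T) (j(T) = (60 + T)*(1 + T) = (1 + T)*(60 + T))
n(v) = 3/2 + 2*v² (n(v) = 3/2 + (v + v)²/2 = 3/2 + (2*v)²/2 = 3/2 + (4*v²)/2 = 3/2 + 2*v²)
j(65) - n(H) = (60 + 65² + 61*65) - (3/2 + 2*(-83)²) = (60 + 4225 + 3965) - (3/2 + 2*6889) = 8250 - (3/2 + 13778) = 8250 - 1*27559/2 = 8250 - 27559/2 = -11059/2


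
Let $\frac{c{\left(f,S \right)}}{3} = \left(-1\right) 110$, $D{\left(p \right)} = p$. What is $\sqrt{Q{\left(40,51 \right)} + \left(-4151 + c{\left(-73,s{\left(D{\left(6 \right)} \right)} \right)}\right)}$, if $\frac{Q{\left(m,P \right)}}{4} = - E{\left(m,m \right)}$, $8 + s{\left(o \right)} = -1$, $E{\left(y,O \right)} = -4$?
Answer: $i \sqrt{4465} \approx 66.821 i$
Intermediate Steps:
$s{\left(o \right)} = -9$ ($s{\left(o \right)} = -8 - 1 = -9$)
$c{\left(f,S \right)} = -330$ ($c{\left(f,S \right)} = 3 \left(\left(-1\right) 110\right) = 3 \left(-110\right) = -330$)
$Q{\left(m,P \right)} = 16$ ($Q{\left(m,P \right)} = 4 \left(\left(-1\right) \left(-4\right)\right) = 4 \cdot 4 = 16$)
$\sqrt{Q{\left(40,51 \right)} + \left(-4151 + c{\left(-73,s{\left(D{\left(6 \right)} \right)} \right)}\right)} = \sqrt{16 - 4481} = \sqrt{-4465} = i \sqrt{4465}$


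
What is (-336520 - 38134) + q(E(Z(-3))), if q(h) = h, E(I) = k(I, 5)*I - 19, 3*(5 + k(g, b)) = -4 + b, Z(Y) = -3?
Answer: -374659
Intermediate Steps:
k(g, b) = -19/3 + b/3 (k(g, b) = -5 + (-4 + b)/3 = -5 + (-4/3 + b/3) = -19/3 + b/3)
E(I) = -19 - 14*I/3 (E(I) = (-19/3 + (⅓)*5)*I - 19 = (-19/3 + 5/3)*I - 19 = -14*I/3 - 19 = -19 - 14*I/3)
(-336520 - 38134) + q(E(Z(-3))) = (-336520 - 38134) + (-19 - 14/3*(-3)) = -374654 + (-19 + 14) = -374654 - 5 = -374659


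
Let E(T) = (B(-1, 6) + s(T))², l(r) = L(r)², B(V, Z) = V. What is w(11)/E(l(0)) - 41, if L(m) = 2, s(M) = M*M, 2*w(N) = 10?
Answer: -1844/45 ≈ -40.978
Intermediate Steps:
w(N) = 5 (w(N) = (½)*10 = 5)
s(M) = M²
l(r) = 4 (l(r) = 2² = 4)
E(T) = (-1 + T²)²
w(11)/E(l(0)) - 41 = 5/(-1 + 4²)² - 41 = 5/(-1 + 16)² - 41 = 5/15² - 41 = 5/225 - 41 = (1/225)*5 - 41 = 1/45 - 41 = -1844/45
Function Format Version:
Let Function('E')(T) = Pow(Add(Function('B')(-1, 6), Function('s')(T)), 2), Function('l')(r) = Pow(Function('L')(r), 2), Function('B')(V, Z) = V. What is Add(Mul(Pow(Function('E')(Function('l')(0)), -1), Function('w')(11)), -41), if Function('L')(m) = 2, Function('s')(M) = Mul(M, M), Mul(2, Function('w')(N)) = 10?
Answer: Rational(-1844, 45) ≈ -40.978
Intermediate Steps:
Function('w')(N) = 5 (Function('w')(N) = Mul(Rational(1, 2), 10) = 5)
Function('s')(M) = Pow(M, 2)
Function('l')(r) = 4 (Function('l')(r) = Pow(2, 2) = 4)
Function('E')(T) = Pow(Add(-1, Pow(T, 2)), 2)
Add(Mul(Pow(Function('E')(Function('l')(0)), -1), Function('w')(11)), -41) = Add(Mul(Pow(Pow(Add(-1, Pow(4, 2)), 2), -1), 5), -41) = Add(Mul(Pow(Pow(Add(-1, 16), 2), -1), 5), -41) = Add(Mul(Pow(Pow(15, 2), -1), 5), -41) = Add(Mul(Pow(225, -1), 5), -41) = Add(Mul(Rational(1, 225), 5), -41) = Add(Rational(1, 45), -41) = Rational(-1844, 45)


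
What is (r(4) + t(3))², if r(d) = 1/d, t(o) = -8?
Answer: 961/16 ≈ 60.063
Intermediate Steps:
(r(4) + t(3))² = (1/4 - 8)² = (¼ - 8)² = (-31/4)² = 961/16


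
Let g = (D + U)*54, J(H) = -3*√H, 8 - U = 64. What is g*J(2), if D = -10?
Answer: 10692*√2 ≈ 15121.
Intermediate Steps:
U = -56 (U = 8 - 1*64 = 8 - 64 = -56)
g = -3564 (g = (-10 - 56)*54 = -66*54 = -3564)
g*J(2) = -(-10692)*√2 = 10692*√2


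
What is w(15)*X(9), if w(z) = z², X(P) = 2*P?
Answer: 4050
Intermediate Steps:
w(15)*X(9) = 15²*(2*9) = 225*18 = 4050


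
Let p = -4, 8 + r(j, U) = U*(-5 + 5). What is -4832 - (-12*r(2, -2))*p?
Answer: -4448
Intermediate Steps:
r(j, U) = -8 (r(j, U) = -8 + U*(-5 + 5) = -8 + U*0 = -8 + 0 = -8)
-4832 - (-12*r(2, -2))*p = -4832 - (-12*(-8))*(-4) = -4832 - 96*(-4) = -4832 - 1*(-384) = -4832 + 384 = -4448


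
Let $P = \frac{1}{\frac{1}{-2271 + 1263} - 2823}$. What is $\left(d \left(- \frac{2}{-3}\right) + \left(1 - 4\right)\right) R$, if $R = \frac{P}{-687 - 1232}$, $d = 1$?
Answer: $- \frac{2352}{5460677615} \approx -4.3072 \cdot 10^{-7}$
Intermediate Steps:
$P = - \frac{1008}{2845585}$ ($P = \frac{1}{\frac{1}{-1008} - 2823} = \frac{1}{- \frac{1}{1008} - 2823} = \frac{1}{- \frac{2845585}{1008}} = - \frac{1008}{2845585} \approx -0.00035423$)
$R = \frac{1008}{5460677615}$ ($R = - \frac{1008}{2845585 \left(-687 - 1232\right)} = - \frac{1008}{2845585 \left(-1919\right)} = \left(- \frac{1008}{2845585}\right) \left(- \frac{1}{1919}\right) = \frac{1008}{5460677615} \approx 1.8459 \cdot 10^{-7}$)
$\left(d \left(- \frac{2}{-3}\right) + \left(1 - 4\right)\right) R = \left(1 \left(- \frac{2}{-3}\right) + \left(1 - 4\right)\right) \frac{1008}{5460677615} = \left(1 \left(\left(-2\right) \left(- \frac{1}{3}\right)\right) + \left(1 - 4\right)\right) \frac{1008}{5460677615} = \left(1 \cdot \frac{2}{3} - 3\right) \frac{1008}{5460677615} = \left(\frac{2}{3} - 3\right) \frac{1008}{5460677615} = \left(- \frac{7}{3}\right) \frac{1008}{5460677615} = - \frac{2352}{5460677615}$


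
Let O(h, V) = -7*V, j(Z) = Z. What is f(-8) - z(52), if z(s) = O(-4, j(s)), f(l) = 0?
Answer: 364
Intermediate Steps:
z(s) = -7*s
f(-8) - z(52) = 0 - (-7)*52 = 0 - 1*(-364) = 0 + 364 = 364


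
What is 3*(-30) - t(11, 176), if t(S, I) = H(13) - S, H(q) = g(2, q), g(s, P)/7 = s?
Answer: -93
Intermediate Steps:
g(s, P) = 7*s
H(q) = 14 (H(q) = 7*2 = 14)
t(S, I) = 14 - S
3*(-30) - t(11, 176) = 3*(-30) - (14 - 1*11) = -90 - (14 - 11) = -90 - 1*3 = -90 - 3 = -93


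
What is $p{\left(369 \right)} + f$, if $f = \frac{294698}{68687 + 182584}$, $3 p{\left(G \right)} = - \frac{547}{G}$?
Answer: $\frac{20976161}{30906333} \approx 0.6787$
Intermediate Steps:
$p{\left(G \right)} = - \frac{547}{3 G}$ ($p{\left(G \right)} = \frac{\left(-547\right) \frac{1}{G}}{3} = - \frac{547}{3 G}$)
$f = \frac{294698}{251271} \approx 1.1728$
$p{\left(369 \right)} + f = - \frac{547}{3 \cdot 369} + \frac{294698}{251271} = \left(- \frac{547}{3}\right) \frac{1}{369} + \frac{294698}{251271} = - \frac{547}{1107} + \frac{294698}{251271} = \frac{20976161}{30906333}$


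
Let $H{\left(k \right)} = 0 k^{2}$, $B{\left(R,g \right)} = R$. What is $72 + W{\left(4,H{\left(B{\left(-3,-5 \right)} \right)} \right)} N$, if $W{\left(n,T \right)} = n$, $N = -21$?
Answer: $-12$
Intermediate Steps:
$H{\left(k \right)} = 0$
$72 + W{\left(4,H{\left(B{\left(-3,-5 \right)} \right)} \right)} N = 72 + 4 \left(-21\right) = 72 - 84 = -12$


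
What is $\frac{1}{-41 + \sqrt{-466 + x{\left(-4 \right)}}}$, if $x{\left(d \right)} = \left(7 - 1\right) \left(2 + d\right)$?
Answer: $- \frac{41}{2159} - \frac{i \sqrt{478}}{2159} \approx -0.01899 - 0.010127 i$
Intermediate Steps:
$x{\left(d \right)} = 12 + 6 d$ ($x{\left(d \right)} = 6 \left(2 + d\right) = 12 + 6 d$)
$\frac{1}{-41 + \sqrt{-466 + x{\left(-4 \right)}}} = \frac{1}{-41 + \sqrt{-466 + \left(12 + 6 \left(-4\right)\right)}} = \frac{1}{-41 + \sqrt{-466 + \left(12 - 24\right)}} = \frac{1}{-41 + \sqrt{-466 - 12}} = \frac{1}{-41 + \sqrt{-478}} = \frac{1}{-41 + i \sqrt{478}}$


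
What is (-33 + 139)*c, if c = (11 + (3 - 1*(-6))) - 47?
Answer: -2862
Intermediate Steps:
c = -27 (c = (11 + (3 + 6)) - 47 = (11 + 9) - 47 = 20 - 47 = -27)
(-33 + 139)*c = (-33 + 139)*(-27) = 106*(-27) = -2862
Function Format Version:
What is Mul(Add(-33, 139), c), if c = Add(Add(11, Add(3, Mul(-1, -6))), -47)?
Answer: -2862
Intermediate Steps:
c = -27 (c = Add(Add(11, Add(3, 6)), -47) = Add(Add(11, 9), -47) = Add(20, -47) = -27)
Mul(Add(-33, 139), c) = Mul(Add(-33, 139), -27) = Mul(106, -27) = -2862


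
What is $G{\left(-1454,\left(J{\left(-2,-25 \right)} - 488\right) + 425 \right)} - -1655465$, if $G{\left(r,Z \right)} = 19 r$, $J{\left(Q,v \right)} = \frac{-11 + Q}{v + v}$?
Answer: $1627839$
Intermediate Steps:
$J{\left(Q,v \right)} = \frac{-11 + Q}{2 v}$
$G{\left(-1454,\left(J{\left(-2,-25 \right)} - 488\right) + 425 \right)} - -1655465 = 19 \left(-1454\right) - -1655465 = -27626 + 1655465 = 1627839$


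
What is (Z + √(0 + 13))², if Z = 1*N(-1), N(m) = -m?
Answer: (1 + √13)² ≈ 21.211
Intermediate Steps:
Z = 1 (Z = 1*(-1*(-1)) = 1*1 = 1)
(Z + √(0 + 13))² = (1 + √(0 + 13))² = (1 + √13)²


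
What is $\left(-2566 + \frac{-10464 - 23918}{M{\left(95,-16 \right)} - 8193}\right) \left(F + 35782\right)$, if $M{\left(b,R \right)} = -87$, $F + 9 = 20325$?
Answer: $- \frac{297489068401}{2070} \approx -1.4371 \cdot 10^{8}$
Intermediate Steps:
$F = 20316$ ($F = -9 + 20325 = 20316$)
$\left(-2566 + \frac{-10464 - 23918}{M{\left(95,-16 \right)} - 8193}\right) \left(F + 35782\right) = \left(-2566 + \frac{-10464 - 23918}{-87 - 8193}\right) \left(20316 + 35782\right) = \left(-2566 - \frac{34382}{-8280}\right) 56098 = \left(-2566 - - \frac{17191}{4140}\right) 56098 = \left(-2566 + \frac{17191}{4140}\right) 56098 = \left(- \frac{10606049}{4140}\right) 56098 = - \frac{297489068401}{2070}$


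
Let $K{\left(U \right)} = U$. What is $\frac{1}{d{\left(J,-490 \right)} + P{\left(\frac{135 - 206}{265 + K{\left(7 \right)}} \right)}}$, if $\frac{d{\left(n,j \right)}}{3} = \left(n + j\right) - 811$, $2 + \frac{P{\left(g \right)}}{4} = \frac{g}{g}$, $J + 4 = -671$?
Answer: $- \frac{1}{5932} \approx -0.00016858$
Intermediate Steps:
$J = -675$ ($J = -4 - 671 = -675$)
$P{\left(g \right)} = -4$ ($P{\left(g \right)} = -8 + 4 \frac{g}{g} = -8 + 4 \cdot 1 = -8 + 4 = -4$)
$d{\left(n,j \right)} = -2433 + 3 j + 3 n$ ($d{\left(n,j \right)} = 3 \left(\left(n + j\right) - 811\right) = 3 \left(\left(j + n\right) - 811\right) = 3 \left(-811 + j + n\right) = -2433 + 3 j + 3 n$)
$\frac{1}{d{\left(J,-490 \right)} + P{\left(\frac{135 - 206}{265 + K{\left(7 \right)}} \right)}} = \frac{1}{\left(-2433 + 3 \left(-490\right) + 3 \left(-675\right)\right) - 4} = \frac{1}{\left(-2433 - 1470 - 2025\right) - 4} = \frac{1}{-5928 - 4} = \frac{1}{-5932} = - \frac{1}{5932}$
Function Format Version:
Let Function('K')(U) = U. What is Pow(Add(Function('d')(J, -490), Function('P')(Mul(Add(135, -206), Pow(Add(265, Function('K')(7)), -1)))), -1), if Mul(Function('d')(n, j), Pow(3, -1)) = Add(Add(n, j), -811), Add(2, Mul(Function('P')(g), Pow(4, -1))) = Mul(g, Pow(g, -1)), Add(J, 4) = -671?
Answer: Rational(-1, 5932) ≈ -0.00016858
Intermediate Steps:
J = -675 (J = Add(-4, -671) = -675)
Function('P')(g) = -4 (Function('P')(g) = Add(-8, Mul(4, Mul(g, Pow(g, -1)))) = Add(-8, Mul(4, 1)) = Add(-8, 4) = -4)
Function('d')(n, j) = Add(-2433, Mul(3, j), Mul(3, n)) (Function('d')(n, j) = Mul(3, Add(Add(n, j), -811)) = Mul(3, Add(Add(j, n), -811)) = Mul(3, Add(-811, j, n)) = Add(-2433, Mul(3, j), Mul(3, n)))
Pow(Add(Function('d')(J, -490), Function('P')(Mul(Add(135, -206), Pow(Add(265, Function('K')(7)), -1)))), -1) = Pow(Add(Add(-2433, Mul(3, -490), Mul(3, -675)), -4), -1) = Pow(Add(Add(-2433, -1470, -2025), -4), -1) = Pow(Add(-5928, -4), -1) = Pow(-5932, -1) = Rational(-1, 5932)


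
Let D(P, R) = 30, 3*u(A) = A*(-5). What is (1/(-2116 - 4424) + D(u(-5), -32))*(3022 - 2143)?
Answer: 57486307/2180 ≈ 26370.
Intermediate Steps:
u(A) = -5*A/3 (u(A) = (A*(-5))/3 = (-5*A)/3 = -5*A/3)
(1/(-2116 - 4424) + D(u(-5), -32))*(3022 - 2143) = (1/(-2116 - 4424) + 30)*(3022 - 2143) = (1/(-6540) + 30)*879 = (-1/6540 + 30)*879 = (196199/6540)*879 = 57486307/2180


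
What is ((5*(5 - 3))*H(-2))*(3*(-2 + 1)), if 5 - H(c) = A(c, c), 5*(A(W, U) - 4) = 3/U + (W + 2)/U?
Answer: -39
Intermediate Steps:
A(W, U) = 4 + 3/(5*U) + (2 + W)/(5*U) (A(W, U) = 4 + (3/U + (W + 2)/U)/5 = 4 + (3/U + (2 + W)/U)/5 = 4 + (3/(5*U) + (2 + W)/(5*U)) = 4 + 3/(5*U) + (2 + W)/(5*U))
H(c) = 5 - (5 + 21*c)/(5*c) (H(c) = 5 - (5 + c + 20*c)/(5*c) = 5 - (5 + 21*c)/(5*c))
((5*(5 - 3))*H(-2))*(3*(-2 + 1)) = ((5*(5 - 3))*(⅘ - 1/(-2)))*(3*(-2 + 1)) = ((5*2)*(⅘ - 1*(-½)))*(3*(-1)) = (10*(⅘ + ½))*(-3) = (10*(13/10))*(-3) = 13*(-3) = -39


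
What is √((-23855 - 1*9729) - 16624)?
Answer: 4*I*√3138 ≈ 224.07*I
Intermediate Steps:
√((-23855 - 1*9729) - 16624) = √((-23855 - 9729) - 16624) = √(-33584 - 16624) = √(-50208) = 4*I*√3138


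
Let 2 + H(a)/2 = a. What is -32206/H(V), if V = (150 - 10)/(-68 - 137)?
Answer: 660223/110 ≈ 6002.0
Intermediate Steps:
V = -28/41 (V = 140/(-205) = 140*(-1/205) = -28/41 ≈ -0.68293)
H(a) = -4 + 2*a
-32206/H(V) = -32206/(-4 + 2*(-28/41)) = -32206/(-4 - 56/41) = -32206/(-220/41) = -32206*(-41/220) = 660223/110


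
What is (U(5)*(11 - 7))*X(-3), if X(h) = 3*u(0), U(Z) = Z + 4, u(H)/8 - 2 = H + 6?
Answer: 6912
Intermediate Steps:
u(H) = 64 + 8*H (u(H) = 16 + 8*(H + 6) = 16 + 8*(6 + H) = 16 + (48 + 8*H) = 64 + 8*H)
U(Z) = 4 + Z
X(h) = 192 (X(h) = 3*(64 + 8*0) = 3*(64 + 0) = 3*64 = 192)
(U(5)*(11 - 7))*X(-3) = ((4 + 5)*(11 - 7))*192 = (9*4)*192 = 36*192 = 6912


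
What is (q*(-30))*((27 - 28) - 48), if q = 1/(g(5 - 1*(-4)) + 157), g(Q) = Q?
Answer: 735/83 ≈ 8.8554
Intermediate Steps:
q = 1/166 (q = 1/((5 - 1*(-4)) + 157) = 1/((5 + 4) + 157) = 1/(9 + 157) = 1/166 ≈ 0.0060241)
(q*(-30))*((27 - 28) - 48) = ((1/166)*(-30))*((27 - 28) - 48) = -15*(-1 - 48)/83 = -15/83*(-49) = 735/83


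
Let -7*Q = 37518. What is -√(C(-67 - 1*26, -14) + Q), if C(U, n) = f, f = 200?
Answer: -I*√252826/7 ≈ -71.831*I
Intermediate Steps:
C(U, n) = 200
Q = -37518/7 (Q = -⅐*37518 = -37518/7 ≈ -5359.7)
-√(C(-67 - 1*26, -14) + Q) = -√(200 - 37518/7) = -√(-36118/7) = -I*√252826/7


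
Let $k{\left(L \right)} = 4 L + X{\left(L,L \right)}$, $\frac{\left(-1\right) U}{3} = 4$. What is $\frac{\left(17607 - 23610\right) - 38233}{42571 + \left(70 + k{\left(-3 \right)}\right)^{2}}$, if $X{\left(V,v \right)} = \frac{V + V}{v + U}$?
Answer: $- \frac{1105900}{1149539} \approx -0.96204$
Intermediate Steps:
$U = -12$ ($U = \left(-3\right) 4 = -12$)
$X{\left(V,v \right)} = \frac{2 V}{-12 + v}$ ($X{\left(V,v \right)} = \frac{V + V}{v - 12} = \frac{2 V}{-12 + v}$)
$k{\left(L \right)} = 4 L + \frac{2 L}{-12 + L}$
$\frac{\left(17607 - 23610\right) - 38233}{42571 + \left(70 + k{\left(-3 \right)}\right)^{2}} = \frac{\left(17607 - 23610\right) - 38233}{42571 + \left(70 + 2 \left(-3\right) \frac{1}{-12 - 3} \left(-23 + 2 \left(-3\right)\right)\right)^{2}} = \frac{-6003 - 38233}{42571 + \left(70 + 2 \left(-3\right) \frac{1}{-15} \left(-23 - 6\right)\right)^{2}} = - \frac{44236}{42571 + \left(70 + 2 \left(-3\right) \left(- \frac{1}{15}\right) \left(-29\right)\right)^{2}} = - \frac{44236}{42571 + \left(70 - \frac{58}{5}\right)^{2}} = - \frac{44236}{42571 + \left(\frac{292}{5}\right)^{2}} = - \frac{44236}{42571 + \frac{85264}{25}} = - \frac{44236}{\frac{1149539}{25}} = \left(-44236\right) \frac{25}{1149539} = - \frac{1105900}{1149539}$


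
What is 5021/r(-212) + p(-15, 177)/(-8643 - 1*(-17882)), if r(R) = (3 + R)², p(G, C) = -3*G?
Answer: 48354664/403568759 ≈ 0.11982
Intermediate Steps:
5021/r(-212) + p(-15, 177)/(-8643 - 1*(-17882)) = 5021/((3 - 212)²) + (-3*(-15))/(-8643 - 1*(-17882)) = 5021/((-209)²) + 45/(-8643 + 17882) = 5021/43681 + 45/9239 = 48354664/403568759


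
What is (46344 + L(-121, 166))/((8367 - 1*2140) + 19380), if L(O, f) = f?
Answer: 46510/25607 ≈ 1.8163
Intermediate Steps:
(46344 + L(-121, 166))/((8367 - 1*2140) + 19380) = (46344 + 166)/((8367 - 1*2140) + 19380) = 46510/((8367 - 2140) + 19380) = 46510/(6227 + 19380) = 46510/25607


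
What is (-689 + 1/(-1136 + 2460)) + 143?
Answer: -722903/1324 ≈ -546.00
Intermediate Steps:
(-689 + 1/(-1136 + 2460)) + 143 = (-689 + 1/1324) + 143 = -912235/1324 + 143 = -722903/1324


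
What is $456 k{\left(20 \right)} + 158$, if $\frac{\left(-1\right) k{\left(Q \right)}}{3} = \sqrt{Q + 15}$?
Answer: $158 - 1368 \sqrt{35} \approx -7935.2$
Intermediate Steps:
$k{\left(Q \right)} = - 3 \sqrt{15 + Q}$ ($k{\left(Q \right)} = - 3 \sqrt{Q + 15} = - 3 \sqrt{15 + Q}$)
$456 k{\left(20 \right)} + 158 = 456 \left(- 3 \sqrt{15 + 20}\right) + 158 = 456 \left(- 3 \sqrt{35}\right) + 158 = - 1368 \sqrt{35} + 158 = 158 - 1368 \sqrt{35}$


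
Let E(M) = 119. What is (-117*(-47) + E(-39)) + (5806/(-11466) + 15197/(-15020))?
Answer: 483633342419/86109660 ≈ 5616.5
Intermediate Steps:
(-117*(-47) + E(-39)) + (5806/(-11466) + 15197/(-15020)) = (-117*(-47) + 119) + (5806/(-11466) + 15197/(-15020)) = (5499 + 119) + (5806*(-1/11466) + 15197*(-1/15020)) = 5618 + (-2903/5733 - 15197/15020) = 5618 - 130727461/86109660 = 483633342419/86109660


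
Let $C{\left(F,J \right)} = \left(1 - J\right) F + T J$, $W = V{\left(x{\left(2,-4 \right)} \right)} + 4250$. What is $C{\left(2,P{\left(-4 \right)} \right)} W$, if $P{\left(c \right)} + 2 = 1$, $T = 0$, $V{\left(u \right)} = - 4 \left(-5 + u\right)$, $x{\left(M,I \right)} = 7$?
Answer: $16968$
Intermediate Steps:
$V{\left(u \right)} = 20 - 4 u$
$P{\left(c \right)} = -1$ ($P{\left(c \right)} = -2 + 1 = -1$)
$W = 4242$ ($W = \left(20 - 28\right) + 4250 = -8 + 4250 = 4242$)
$C{\left(F,J \right)} = F \left(1 - J\right)$ ($C{\left(F,J \right)} = \left(1 - J\right) F + 0 J = F \left(1 - J\right) + 0 = F \left(1 - J\right)$)
$C{\left(2,P{\left(-4 \right)} \right)} W = 2 \left(1 - -1\right) 4242 = 2 \left(1 + 1\right) 4242 = 2 \cdot 2 \cdot 4242 = 4 \cdot 4242 = 16968$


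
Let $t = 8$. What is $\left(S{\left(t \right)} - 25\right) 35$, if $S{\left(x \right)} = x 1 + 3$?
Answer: $-490$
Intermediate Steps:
$S{\left(x \right)} = 3 + x$ ($S{\left(x \right)} = x + 3 = 3 + x$)
$\left(S{\left(t \right)} - 25\right) 35 = \left(\left(3 + 8\right) - 25\right) 35 = \left(11 - 25\right) 35 = \left(-14\right) 35 = -490$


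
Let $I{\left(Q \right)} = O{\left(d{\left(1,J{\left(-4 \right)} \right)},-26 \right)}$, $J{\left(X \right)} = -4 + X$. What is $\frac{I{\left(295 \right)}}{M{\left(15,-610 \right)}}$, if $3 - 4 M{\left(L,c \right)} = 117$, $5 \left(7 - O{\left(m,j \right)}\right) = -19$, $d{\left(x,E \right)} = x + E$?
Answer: $- \frac{36}{95} \approx -0.37895$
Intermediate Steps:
$d{\left(x,E \right)} = E + x$
$O{\left(m,j \right)} = \frac{54}{5}$ ($O{\left(m,j \right)} = 7 - - \frac{19}{5} = 7 + \frac{19}{5} = \frac{54}{5}$)
$I{\left(Q \right)} = \frac{54}{5}$
$M{\left(L,c \right)} = - \frac{57}{2}$ ($M{\left(L,c \right)} = \frac{3}{4} - \frac{117}{4} = - \frac{57}{2}$)
$\frac{I{\left(295 \right)}}{M{\left(15,-610 \right)}} = \frac{54}{5 \left(- \frac{57}{2}\right)} = \frac{54}{5} \left(- \frac{2}{57}\right) = - \frac{36}{95}$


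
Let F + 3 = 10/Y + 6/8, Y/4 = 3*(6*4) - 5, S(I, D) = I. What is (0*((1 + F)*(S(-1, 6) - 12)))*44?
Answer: 0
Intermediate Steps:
Y = 268 (Y = 4*(3*(6*4) - 5) = 4*(3*24 - 5) = 4*(72 - 5) = 4*67 = 268)
F = -593/268 (F = -3 + (10/268 + 6/8) = -3 + (10*(1/268) + 6*(⅛)) = -3 + (5/134 + ¾) = -3 + 211/268 = -593/268 ≈ -2.2127)
(0*((1 + F)*(S(-1, 6) - 12)))*44 = (0*((1 - 593/268)*(-1 - 12)))*44 = (0*(-325/268*(-13)))*44 = (0*(4225/268))*44 = 0*44 = 0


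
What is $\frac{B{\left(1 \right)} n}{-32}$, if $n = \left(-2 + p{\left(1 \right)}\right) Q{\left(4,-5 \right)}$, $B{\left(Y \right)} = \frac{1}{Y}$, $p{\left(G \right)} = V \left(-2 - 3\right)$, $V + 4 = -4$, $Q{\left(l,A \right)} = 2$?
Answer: $- \frac{19}{8} \approx -2.375$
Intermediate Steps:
$V = -8$ ($V = -4 - 4 = -8$)
$p{\left(G \right)} = 40$ ($p{\left(G \right)} = - 8 \left(-2 - 3\right) = \left(-8\right) \left(-5\right) = 40$)
$n = 76$ ($n = \left(-2 + 40\right) 2 = 38 \cdot 2 = 76$)
$\frac{B{\left(1 \right)} n}{-32} = \frac{1^{-1} \cdot 76}{-32} = 1 \cdot 76 \left(- \frac{1}{32}\right) = 76 \left(- \frac{1}{32}\right) = - \frac{19}{8}$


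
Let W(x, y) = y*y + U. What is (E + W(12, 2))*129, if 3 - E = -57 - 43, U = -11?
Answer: 12384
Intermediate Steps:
W(x, y) = -11 + y² (W(x, y) = y*y - 11 = y² - 11 = -11 + y²)
E = 103 (E = 3 - (-57 - 43) = 3 - 1*(-100) = 3 + 100 = 103)
(E + W(12, 2))*129 = (103 + (-11 + 2²))*129 = (103 + (-11 + 4))*129 = (103 - 7)*129 = 96*129 = 12384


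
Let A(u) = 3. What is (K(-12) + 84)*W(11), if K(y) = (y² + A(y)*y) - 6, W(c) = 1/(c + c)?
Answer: 93/11 ≈ 8.4545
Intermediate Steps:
W(c) = 1/(2*c)
K(y) = -6 + y² + 3*y (K(y) = (y² + 3*y) - 6 = -6 + y² + 3*y)
(K(-12) + 84)*W(11) = ((-6 + (-12)² + 3*(-12)) + 84)*((½)/11) = ((-6 + 144 - 36) + 84)*((½)*(1/11)) = (102 + 84)*(1/22) = 186*(1/22) = 93/11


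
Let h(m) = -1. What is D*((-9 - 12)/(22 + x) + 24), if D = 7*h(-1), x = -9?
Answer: -2037/13 ≈ -156.69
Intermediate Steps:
D = -7 (D = 7*(-1) = -7)
D*((-9 - 12)/(22 + x) + 24) = -7*((-9 - 12)/(22 - 9) + 24) = -7*(-21/13 + 24) = -7*291/13 = -2037/13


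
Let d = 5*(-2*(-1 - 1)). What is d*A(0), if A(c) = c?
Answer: 0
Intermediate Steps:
d = 20 (d = 5*(-2*(-2)) = 5*4 = 20)
d*A(0) = 20*0 = 0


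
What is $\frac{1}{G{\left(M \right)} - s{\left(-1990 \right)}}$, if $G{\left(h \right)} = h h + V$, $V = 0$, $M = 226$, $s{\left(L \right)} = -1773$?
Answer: $\frac{1}{52849} \approx 1.8922 \cdot 10^{-5}$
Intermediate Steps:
$G{\left(h \right)} = h^{2}$ ($G{\left(h \right)} = h h + 0 = h^{2} + 0 = h^{2}$)
$\frac{1}{G{\left(M \right)} - s{\left(-1990 \right)}} = \frac{1}{226^{2} - -1773} = \frac{1}{51076 + 1773} = \frac{1}{52849}$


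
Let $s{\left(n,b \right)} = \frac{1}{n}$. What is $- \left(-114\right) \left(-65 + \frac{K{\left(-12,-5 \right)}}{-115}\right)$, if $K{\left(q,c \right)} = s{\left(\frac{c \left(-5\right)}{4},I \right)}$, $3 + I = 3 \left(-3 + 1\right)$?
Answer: $- \frac{21304206}{2875} \approx -7410.2$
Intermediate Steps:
$I = -9$ ($I = -3 + 3 \left(-3 + 1\right) = -3 + 3 \left(-2\right) = -3 - 6 = -9$)
$K{\left(q,c \right)} = - \frac{4}{5 c}$ ($K{\left(q,c \right)} = \frac{1}{c \left(-5\right) \frac{1}{4}} = \frac{1}{- 5 c \frac{1}{4}} = \frac{1}{\left(- \frac{5}{4}\right) c} = - \frac{4}{5 c}$)
$- \left(-114\right) \left(-65 + \frac{K{\left(-12,-5 \right)}}{-115}\right) = - \left(-114\right) \left(-65 + \frac{\left(- \frac{4}{5}\right) \frac{1}{-5}}{-115}\right) = - \left(-114\right) \left(-65 + \left(- \frac{4}{5}\right) \left(- \frac{1}{5}\right) \left(- \frac{1}{115}\right)\right) = - \left(-114\right) \left(-65 + \frac{4}{25} \left(- \frac{1}{115}\right)\right) = - \left(-114\right) \left(-65 - \frac{4}{2875}\right) = - \frac{\left(-114\right) \left(-186879\right)}{2875} = \left(-1\right) \frac{21304206}{2875} = - \frac{21304206}{2875}$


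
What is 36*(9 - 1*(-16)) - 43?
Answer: 857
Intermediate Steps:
36*(9 - 1*(-16)) - 43 = 36*(9 + 16) - 43 = 36*25 - 43 = 900 - 43 = 857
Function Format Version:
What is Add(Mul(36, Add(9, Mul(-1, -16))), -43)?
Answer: 857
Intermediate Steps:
Add(Mul(36, Add(9, Mul(-1, -16))), -43) = Add(Mul(36, Add(9, 16)), -43) = Add(Mul(36, 25), -43) = Add(900, -43) = 857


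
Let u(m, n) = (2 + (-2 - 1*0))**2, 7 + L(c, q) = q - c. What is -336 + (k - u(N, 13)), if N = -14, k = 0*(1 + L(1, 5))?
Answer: -336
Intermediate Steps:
L(c, q) = -7 + q - c (L(c, q) = -7 + (q - c) = -7 + q - c)
k = 0 (k = 0*(1 + (-7 + 5 - 1*1)) = 0*(1 + (-7 + 5 - 1)) = 0*(1 - 3) = 0*(-2) = 0)
u(m, n) = 0 (u(m, n) = (2 + (-2 + 0))**2 = (2 - 2)**2 = 0**2 = 0)
-336 + (k - u(N, 13)) = -336 + (0 - 1*0) = -336 + (0 + 0) = -336 + 0 = -336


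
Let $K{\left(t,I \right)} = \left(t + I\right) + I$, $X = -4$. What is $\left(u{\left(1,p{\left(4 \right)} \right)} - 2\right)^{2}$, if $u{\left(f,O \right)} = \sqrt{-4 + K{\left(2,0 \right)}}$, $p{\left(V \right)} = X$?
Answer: $\left(2 - i \sqrt{2}\right)^{2} \approx 2.0 - 5.6569 i$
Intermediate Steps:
$p{\left(V \right)} = -4$
$K{\left(t,I \right)} = t + 2 I$ ($K{\left(t,I \right)} = \left(I + t\right) + I = t + 2 I$)
$u{\left(f,O \right)} = i \sqrt{2}$ ($u{\left(f,O \right)} = \sqrt{-4 + \left(2 + 2 \cdot 0\right)} = \sqrt{-4 + \left(2 + 0\right)} = \sqrt{-4 + 2} = \sqrt{-2} = i \sqrt{2}$)
$\left(u{\left(1,p{\left(4 \right)} \right)} - 2\right)^{2} = \left(i \sqrt{2} - 2\right)^{2} = \left(-2 + i \sqrt{2}\right)^{2}$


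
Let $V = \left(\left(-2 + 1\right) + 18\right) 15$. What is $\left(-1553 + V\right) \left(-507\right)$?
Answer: $658086$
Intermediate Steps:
$V = 255$ ($V = \left(-1 + 18\right) 15 = 17 \cdot 15 = 255$)
$\left(-1553 + V\right) \left(-507\right) = \left(-1553 + 255\right) \left(-507\right) = \left(-1298\right) \left(-507\right) = 658086$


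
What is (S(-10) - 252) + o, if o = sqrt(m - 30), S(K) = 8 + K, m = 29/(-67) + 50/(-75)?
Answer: -254 + I*sqrt(1256451)/201 ≈ -254.0 + 5.5767*I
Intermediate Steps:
m = -221/201 (m = 29*(-1/67) + 50*(-1/75) = -29/67 - 2/3 = -221/201 ≈ -1.0995)
o = I*sqrt(1256451)/201 (o = sqrt(-221/201 - 30) = sqrt(-6251/201) = I*sqrt(1256451)/201 ≈ 5.5767*I)
(S(-10) - 252) + o = ((8 - 10) - 252) + I*sqrt(1256451)/201 = (-2 - 252) + I*sqrt(1256451)/201 = -254 + I*sqrt(1256451)/201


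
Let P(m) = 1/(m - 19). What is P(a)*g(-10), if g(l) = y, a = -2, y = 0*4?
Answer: 0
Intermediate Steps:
y = 0
g(l) = 0
P(m) = 1/(-19 + m)
P(a)*g(-10) = 0/(-19 - 2) = 0/(-21) = -1/21*0 = 0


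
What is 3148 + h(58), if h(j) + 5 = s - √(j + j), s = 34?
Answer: 3177 - 2*√29 ≈ 3166.2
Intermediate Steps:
h(j) = 29 - √2*√j (h(j) = -5 + (34 - √(j + j)) = -5 + (34 - √(2*j)) = -5 + (34 - √2*√j) = 29 - √2*√j)
3148 + h(58) = 3148 + (29 - √2*√58) = 3148 + (29 - 2*√29) = 3177 - 2*√29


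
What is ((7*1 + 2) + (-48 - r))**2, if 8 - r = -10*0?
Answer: 2209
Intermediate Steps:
r = 8 (r = 8 - (-10)*0 = 8 - 1*0 = 8 + 0 = 8)
((7*1 + 2) + (-48 - r))**2 = ((7*1 + 2) + (-48 - 1*8))**2 = ((7 + 2) + (-48 - 8))**2 = (9 - 56)**2 = (-47)**2 = 2209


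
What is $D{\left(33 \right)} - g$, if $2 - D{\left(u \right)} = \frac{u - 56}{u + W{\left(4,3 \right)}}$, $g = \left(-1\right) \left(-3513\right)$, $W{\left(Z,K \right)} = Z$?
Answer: $- \frac{129884}{37} \approx -3510.4$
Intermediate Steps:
$g = 3513$
$D{\left(u \right)} = 2 - \frac{-56 + u}{4 + u}$ ($D{\left(u \right)} = 2 - \frac{u - 56}{u + 4} = 2 - \frac{-56 + u}{4 + u}$)
$D{\left(33 \right)} - g = \frac{64 + 33}{4 + 33} - 3513 = \frac{1}{37} \cdot 97 - 3513 = \frac{97}{37} - 3513 = - \frac{129884}{37}$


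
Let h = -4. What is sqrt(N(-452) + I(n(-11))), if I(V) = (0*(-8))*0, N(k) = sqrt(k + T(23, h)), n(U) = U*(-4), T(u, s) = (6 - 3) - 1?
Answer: 2**(1/4)*sqrt(15)*sqrt(I) ≈ 3.2568 + 3.2568*I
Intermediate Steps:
T(u, s) = 2 (T(u, s) = 3 - 1 = 2)
n(U) = -4*U
N(k) = sqrt(2 + k) (N(k) = sqrt(k + 2) = sqrt(2 + k))
I(V) = 0 (I(V) = 0*0 = 0)
sqrt(N(-452) + I(n(-11))) = sqrt(sqrt(2 - 452) + 0) = sqrt(sqrt(-450) + 0) = sqrt(15*I*sqrt(2) + 0) = sqrt(15*I*sqrt(2)) = 2**(1/4)*sqrt(15)*sqrt(I)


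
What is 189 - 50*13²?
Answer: -8261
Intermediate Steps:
189 - 50*13² = 189 - 50*169 = 189 - 8450 = -8261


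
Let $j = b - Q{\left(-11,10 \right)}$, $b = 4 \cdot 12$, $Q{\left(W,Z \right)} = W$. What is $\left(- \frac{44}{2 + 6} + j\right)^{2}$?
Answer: $\frac{11449}{4} \approx 2862.3$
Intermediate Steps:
$b = 48$
$j = 59$ ($j = 48 - -11 = 48 + 11 = 59$)
$\left(- \frac{44}{2 + 6} + j\right)^{2} = \left(- \frac{44}{2 + 6} + 59\right)^{2} = \left(- \frac{44}{8} + 59\right)^{2} = \left(\left(-44\right) \frac{1}{8} + 59\right)^{2} = \left(- \frac{11}{2} + 59\right)^{2} = \left(\frac{107}{2}\right)^{2} = \frac{11449}{4}$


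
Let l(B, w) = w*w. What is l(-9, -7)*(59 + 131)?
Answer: 9310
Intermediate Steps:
l(B, w) = w**2
l(-9, -7)*(59 + 131) = (-7)**2*(59 + 131) = 49*190 = 9310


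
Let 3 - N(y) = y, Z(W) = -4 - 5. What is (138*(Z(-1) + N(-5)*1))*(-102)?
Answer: 14076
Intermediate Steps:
Z(W) = -9
N(y) = 3 - y
(138*(Z(-1) + N(-5)*1))*(-102) = (138*(-9 + (3 - 1*(-5))*1))*(-102) = (138*(-9 + (3 + 5)*1))*(-102) = (138*(-9 + 8*1))*(-102) = (138*(-9 + 8))*(-102) = (138*(-1))*(-102) = -138*(-102) = 14076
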